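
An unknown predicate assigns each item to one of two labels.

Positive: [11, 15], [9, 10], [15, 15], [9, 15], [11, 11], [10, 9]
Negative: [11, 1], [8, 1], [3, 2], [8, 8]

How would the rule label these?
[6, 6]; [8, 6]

Negative, Negative

Rule: sum ≥ 19. This holds for each 'Positive' example and fails for each 'Negative' one.
[6, 6]: 6+6 = 12 — fails the rule, so Negative.
[8, 6]: 8+6 = 14 — fails the rule, so Negative.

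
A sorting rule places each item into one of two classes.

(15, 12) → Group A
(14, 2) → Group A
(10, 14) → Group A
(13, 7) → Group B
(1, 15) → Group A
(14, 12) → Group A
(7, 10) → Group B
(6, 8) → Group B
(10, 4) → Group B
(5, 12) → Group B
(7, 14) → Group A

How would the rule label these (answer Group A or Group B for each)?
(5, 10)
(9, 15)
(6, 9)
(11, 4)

Group B, Group A, Group B, Group B

All 'Group A' examples share one property — max ≥ 14 — and every 'Group B' example lacks it.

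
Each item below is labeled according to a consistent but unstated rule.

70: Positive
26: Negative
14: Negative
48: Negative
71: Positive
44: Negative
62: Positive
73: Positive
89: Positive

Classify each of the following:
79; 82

One predicate separates the groups cleanly: at least 62.
79: 79 ≥ 62 — meets the rule, so Positive. 82: 82 ≥ 62 — meets the rule, so Positive.

Positive, Positive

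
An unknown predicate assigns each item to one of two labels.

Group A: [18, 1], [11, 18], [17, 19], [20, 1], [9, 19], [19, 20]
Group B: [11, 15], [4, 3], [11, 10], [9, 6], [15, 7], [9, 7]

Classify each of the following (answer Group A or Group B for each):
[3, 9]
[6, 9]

Group B, Group B

The classifier is using: max ≥ 17.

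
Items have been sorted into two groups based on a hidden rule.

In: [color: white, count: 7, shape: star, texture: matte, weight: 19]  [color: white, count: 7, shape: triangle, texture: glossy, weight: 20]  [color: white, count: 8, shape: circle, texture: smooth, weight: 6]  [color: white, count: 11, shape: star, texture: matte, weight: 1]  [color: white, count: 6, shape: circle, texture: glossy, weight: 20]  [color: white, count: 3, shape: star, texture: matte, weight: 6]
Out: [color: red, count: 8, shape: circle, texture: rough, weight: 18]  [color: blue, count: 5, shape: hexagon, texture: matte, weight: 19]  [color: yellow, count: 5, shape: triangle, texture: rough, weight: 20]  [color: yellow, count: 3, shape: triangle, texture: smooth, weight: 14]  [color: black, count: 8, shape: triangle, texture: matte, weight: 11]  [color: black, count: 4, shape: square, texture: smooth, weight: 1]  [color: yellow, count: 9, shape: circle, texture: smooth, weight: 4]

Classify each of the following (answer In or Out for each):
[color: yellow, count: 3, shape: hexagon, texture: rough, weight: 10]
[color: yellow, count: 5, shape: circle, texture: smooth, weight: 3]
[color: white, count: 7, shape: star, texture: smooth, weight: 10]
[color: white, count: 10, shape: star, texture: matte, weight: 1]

The pattern is that an item is 'In' exactly when: color is white.

Out, Out, In, In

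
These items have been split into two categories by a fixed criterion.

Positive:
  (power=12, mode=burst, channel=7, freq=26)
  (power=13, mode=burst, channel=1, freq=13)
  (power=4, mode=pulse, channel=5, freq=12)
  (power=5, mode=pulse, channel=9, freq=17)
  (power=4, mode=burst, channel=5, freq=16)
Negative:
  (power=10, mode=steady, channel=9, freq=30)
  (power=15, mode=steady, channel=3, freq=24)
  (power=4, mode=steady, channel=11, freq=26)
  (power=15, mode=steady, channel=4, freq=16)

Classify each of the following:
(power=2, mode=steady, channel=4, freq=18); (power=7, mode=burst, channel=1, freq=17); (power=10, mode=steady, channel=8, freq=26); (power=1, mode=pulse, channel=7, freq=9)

Negative, Positive, Negative, Positive

Comparing the two groups points to one rule — mode is not steady.
(power=2, mode=steady, channel=4, freq=18) → mode is steady → Negative. (power=7, mode=burst, channel=1, freq=17) → mode is burst → Positive. (power=10, mode=steady, channel=8, freq=26) → mode is steady → Negative. (power=1, mode=pulse, channel=7, freq=9) → mode is pulse → Positive.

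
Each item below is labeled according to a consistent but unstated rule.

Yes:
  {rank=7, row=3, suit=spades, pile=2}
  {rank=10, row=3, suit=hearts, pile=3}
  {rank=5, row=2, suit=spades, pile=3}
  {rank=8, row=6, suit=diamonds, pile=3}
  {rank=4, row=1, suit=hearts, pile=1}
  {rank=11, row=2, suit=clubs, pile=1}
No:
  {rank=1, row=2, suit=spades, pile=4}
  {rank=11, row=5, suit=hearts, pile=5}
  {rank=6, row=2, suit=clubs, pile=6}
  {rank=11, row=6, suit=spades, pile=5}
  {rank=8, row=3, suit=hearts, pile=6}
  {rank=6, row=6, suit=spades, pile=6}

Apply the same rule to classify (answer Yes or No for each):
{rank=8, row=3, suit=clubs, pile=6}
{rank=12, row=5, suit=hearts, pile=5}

No, No

'Yes' ⟺ pile ≤ 3.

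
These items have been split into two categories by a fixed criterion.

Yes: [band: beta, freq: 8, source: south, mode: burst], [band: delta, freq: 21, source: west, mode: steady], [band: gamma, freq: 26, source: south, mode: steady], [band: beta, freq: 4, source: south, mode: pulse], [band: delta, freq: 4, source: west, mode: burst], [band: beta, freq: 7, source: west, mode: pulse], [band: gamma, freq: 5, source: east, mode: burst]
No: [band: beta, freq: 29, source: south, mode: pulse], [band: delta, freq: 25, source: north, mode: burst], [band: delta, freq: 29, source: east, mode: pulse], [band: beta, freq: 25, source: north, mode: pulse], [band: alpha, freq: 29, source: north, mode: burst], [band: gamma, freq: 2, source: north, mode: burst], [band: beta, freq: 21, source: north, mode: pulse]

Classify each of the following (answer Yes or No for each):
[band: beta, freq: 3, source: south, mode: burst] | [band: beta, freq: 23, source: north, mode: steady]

The distinguishing property — source is not north AND freq ≤ 26 — holds for all the 'Yes' cases and none of the 'No' cases.
Yes: [band: beta, freq: 3, source: south, mode: burst], since source is south, freq = 3. No: [band: beta, freq: 23, source: north, mode: steady], since source is north, freq = 23.

Yes, No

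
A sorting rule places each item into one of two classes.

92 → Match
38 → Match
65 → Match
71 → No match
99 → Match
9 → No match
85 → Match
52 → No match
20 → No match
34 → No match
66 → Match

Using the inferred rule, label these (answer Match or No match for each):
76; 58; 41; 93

Match, Match, No match, Match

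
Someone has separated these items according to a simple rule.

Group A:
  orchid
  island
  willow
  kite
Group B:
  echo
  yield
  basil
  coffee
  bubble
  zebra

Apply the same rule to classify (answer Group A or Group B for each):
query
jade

Group B, Group B

The rule appears to be: even length AND contains 'i'.
query: length 5, no 'i' — does not fit, so Group B.
jade: length 4, no 'i' — does not fit, so Group B.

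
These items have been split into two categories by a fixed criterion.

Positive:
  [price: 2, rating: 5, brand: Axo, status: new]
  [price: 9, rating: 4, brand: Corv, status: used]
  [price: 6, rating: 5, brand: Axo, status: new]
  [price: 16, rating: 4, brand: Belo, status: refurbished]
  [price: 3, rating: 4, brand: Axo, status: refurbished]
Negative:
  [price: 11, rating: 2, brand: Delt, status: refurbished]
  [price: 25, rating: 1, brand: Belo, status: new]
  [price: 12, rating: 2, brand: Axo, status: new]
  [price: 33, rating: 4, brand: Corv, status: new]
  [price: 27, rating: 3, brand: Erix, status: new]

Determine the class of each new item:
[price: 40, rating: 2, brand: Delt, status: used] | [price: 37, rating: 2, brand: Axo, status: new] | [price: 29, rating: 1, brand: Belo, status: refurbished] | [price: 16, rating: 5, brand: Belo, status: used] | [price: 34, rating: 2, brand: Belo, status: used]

The common property of the 'Positive' items is: rating ≥ 3 AND price ≤ 16. No 'Negative' item has it.
[price: 40, rating: 2, brand: Delt, status: used] — rating = 2, price = 40, hence Negative.
[price: 37, rating: 2, brand: Axo, status: new] — rating = 2, price = 37, hence Negative.
[price: 29, rating: 1, brand: Belo, status: refurbished] — rating = 1, price = 29, hence Negative.
[price: 16, rating: 5, brand: Belo, status: used] — rating = 5, price = 16, hence Positive.
[price: 34, rating: 2, brand: Belo, status: used] — rating = 2, price = 34, hence Negative.

Negative, Negative, Negative, Positive, Negative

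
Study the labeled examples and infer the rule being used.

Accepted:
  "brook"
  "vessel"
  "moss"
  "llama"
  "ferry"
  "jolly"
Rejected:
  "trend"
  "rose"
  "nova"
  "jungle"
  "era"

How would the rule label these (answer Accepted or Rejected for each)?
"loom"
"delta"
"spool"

Accepted, Rejected, Accepted

Every 'Accepted' example satisfies: has a double letter. None of the 'Rejected' examples do.
"loom": Accepted ('oo' doubled). "delta": Rejected (no doubled letter). "spool": Accepted ('oo' doubled).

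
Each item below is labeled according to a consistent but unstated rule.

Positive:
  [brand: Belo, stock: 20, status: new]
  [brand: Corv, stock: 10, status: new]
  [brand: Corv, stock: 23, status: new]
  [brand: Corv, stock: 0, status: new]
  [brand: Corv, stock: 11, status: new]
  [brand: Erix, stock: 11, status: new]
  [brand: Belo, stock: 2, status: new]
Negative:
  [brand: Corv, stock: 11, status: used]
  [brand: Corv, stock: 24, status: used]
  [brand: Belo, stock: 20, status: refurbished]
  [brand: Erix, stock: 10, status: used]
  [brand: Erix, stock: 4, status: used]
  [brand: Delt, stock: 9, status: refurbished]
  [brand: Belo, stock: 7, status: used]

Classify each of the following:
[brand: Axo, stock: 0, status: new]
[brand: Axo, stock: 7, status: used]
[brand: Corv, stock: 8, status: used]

Positive, Negative, Negative

All 'Positive' examples share one property — status is new — and every 'Negative' example lacks it.
[brand: Axo, stock: 0, status: new]: status is new — meets the rule, so Positive. [brand: Axo, stock: 7, status: used]: status is used — does not fit, so Negative. [brand: Corv, stock: 8, status: used]: status is used — does not fit, so Negative.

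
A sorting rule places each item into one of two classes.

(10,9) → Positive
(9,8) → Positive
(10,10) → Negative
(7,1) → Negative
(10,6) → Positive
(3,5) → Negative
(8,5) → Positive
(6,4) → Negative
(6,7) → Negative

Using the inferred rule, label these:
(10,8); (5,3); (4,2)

Positive, Negative, Negative

The distinguishing property — first > second AND sum ≥ 13 — holds for all the 'Positive' cases and none of the 'Negative' cases.
(10,8): 10 > 8, 10+8 = 18 — has this property, so Positive.
(5,3): 5 > 3, 5+3 = 8 — doesn't qualify, so Negative.
(4,2): 4 > 2, 4+2 = 6 — doesn't qualify, so Negative.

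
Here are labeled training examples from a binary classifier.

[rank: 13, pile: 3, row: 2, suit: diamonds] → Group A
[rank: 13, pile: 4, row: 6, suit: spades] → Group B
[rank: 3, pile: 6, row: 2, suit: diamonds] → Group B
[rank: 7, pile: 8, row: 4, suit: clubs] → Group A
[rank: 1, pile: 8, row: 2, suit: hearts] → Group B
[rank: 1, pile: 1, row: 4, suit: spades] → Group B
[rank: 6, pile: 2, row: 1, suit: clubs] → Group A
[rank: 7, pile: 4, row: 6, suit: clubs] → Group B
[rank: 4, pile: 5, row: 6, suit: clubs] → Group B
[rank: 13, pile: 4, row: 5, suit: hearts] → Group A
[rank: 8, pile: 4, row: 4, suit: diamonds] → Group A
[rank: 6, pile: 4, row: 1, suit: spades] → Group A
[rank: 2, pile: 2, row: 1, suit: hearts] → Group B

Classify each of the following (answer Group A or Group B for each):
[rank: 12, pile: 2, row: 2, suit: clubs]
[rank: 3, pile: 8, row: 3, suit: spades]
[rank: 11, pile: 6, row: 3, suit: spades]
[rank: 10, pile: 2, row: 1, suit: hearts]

Every 'Group A' example satisfies: row ≤ 5 AND rank ≥ 4. None of the 'Group B' examples do.

Group A, Group B, Group A, Group A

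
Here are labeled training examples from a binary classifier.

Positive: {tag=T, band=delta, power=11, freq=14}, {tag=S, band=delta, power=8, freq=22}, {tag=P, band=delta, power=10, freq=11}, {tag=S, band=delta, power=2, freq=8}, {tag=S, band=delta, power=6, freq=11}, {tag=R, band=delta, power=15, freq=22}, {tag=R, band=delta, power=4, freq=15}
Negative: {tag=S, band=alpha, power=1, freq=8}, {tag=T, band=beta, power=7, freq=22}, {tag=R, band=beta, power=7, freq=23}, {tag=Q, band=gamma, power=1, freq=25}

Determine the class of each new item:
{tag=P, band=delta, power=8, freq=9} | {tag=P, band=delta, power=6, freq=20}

Positive, Positive

Rule: band is delta. This holds for each 'Positive' example and fails for each 'Negative' one.
{tag=P, band=delta, power=8, freq=9} → band is delta → Positive.
{tag=P, band=delta, power=6, freq=20} → band is delta → Positive.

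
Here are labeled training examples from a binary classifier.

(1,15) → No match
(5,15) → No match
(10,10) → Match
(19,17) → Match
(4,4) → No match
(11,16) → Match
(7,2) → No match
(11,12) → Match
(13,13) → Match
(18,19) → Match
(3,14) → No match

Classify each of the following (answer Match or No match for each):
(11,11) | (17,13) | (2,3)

Match, Match, No match

The pattern is that an item is 'Match' exactly when: first ≥ 10.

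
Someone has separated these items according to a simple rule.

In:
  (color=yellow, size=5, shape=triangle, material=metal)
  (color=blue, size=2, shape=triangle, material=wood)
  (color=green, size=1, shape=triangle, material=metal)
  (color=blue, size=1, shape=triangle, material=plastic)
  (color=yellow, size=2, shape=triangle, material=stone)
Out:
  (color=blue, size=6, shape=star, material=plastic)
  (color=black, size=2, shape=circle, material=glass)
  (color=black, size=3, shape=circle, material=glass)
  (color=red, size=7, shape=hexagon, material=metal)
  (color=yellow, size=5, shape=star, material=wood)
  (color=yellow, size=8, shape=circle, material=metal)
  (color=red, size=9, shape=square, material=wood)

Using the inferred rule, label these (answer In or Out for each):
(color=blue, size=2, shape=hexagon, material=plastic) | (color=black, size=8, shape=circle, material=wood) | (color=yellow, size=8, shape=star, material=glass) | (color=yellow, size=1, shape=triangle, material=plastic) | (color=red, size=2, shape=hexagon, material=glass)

Out, Out, Out, In, Out

The rule appears to be: shape is triangle.
Out: (color=blue, size=2, shape=hexagon, material=plastic), since shape is hexagon. Out: (color=black, size=8, shape=circle, material=wood), since shape is circle. Out: (color=yellow, size=8, shape=star, material=glass), since shape is star. In: (color=yellow, size=1, shape=triangle, material=plastic), since shape is triangle. Out: (color=red, size=2, shape=hexagon, material=glass), since shape is hexagon.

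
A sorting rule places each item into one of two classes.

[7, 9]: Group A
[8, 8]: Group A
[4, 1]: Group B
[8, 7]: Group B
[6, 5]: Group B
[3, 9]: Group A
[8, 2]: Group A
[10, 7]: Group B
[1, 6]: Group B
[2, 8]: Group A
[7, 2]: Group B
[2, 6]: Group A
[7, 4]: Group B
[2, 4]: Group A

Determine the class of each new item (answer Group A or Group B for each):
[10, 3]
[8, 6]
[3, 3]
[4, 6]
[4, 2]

The common property of the 'Group A' items is: sum is even. No 'Group B' item has it.
[10, 3] → 10+3 = 13 → Group B. [8, 6] → 8+6 = 14 → Group A. [3, 3] → 3+3 = 6 → Group A. [4, 6] → 4+6 = 10 → Group A. [4, 2] → 4+2 = 6 → Group A.

Group B, Group A, Group A, Group A, Group A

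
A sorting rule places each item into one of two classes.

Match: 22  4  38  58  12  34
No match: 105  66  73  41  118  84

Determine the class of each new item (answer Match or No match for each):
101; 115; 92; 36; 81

No match, No match, No match, Match, No match

The common property of the 'Match' items is: even AND at most 58. No 'No match' item has it.
No match: 101, since 101 is odd, 101 > 58. No match: 115, since 115 is odd, 115 > 58. No match: 92, since 92 is even, 92 > 58. Match: 36, since 36 is even, 36 ≤ 58. No match: 81, since 81 is odd, 81 > 58.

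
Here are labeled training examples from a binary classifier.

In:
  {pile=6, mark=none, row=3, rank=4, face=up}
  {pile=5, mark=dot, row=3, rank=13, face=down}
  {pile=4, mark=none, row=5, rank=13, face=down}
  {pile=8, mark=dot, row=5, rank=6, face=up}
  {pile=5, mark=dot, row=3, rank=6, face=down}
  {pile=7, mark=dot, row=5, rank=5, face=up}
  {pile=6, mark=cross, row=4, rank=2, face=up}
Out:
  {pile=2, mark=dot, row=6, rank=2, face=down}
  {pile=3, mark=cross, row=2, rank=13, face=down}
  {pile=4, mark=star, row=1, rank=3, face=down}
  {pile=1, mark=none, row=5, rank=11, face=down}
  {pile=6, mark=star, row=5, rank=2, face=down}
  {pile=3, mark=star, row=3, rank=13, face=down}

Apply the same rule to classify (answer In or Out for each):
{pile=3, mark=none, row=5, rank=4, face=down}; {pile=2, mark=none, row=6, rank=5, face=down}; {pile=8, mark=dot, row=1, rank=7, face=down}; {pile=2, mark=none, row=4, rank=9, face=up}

Every 'In' example satisfies: mark is not star AND pile ≥ 4. None of the 'Out' examples do.

Out, Out, In, Out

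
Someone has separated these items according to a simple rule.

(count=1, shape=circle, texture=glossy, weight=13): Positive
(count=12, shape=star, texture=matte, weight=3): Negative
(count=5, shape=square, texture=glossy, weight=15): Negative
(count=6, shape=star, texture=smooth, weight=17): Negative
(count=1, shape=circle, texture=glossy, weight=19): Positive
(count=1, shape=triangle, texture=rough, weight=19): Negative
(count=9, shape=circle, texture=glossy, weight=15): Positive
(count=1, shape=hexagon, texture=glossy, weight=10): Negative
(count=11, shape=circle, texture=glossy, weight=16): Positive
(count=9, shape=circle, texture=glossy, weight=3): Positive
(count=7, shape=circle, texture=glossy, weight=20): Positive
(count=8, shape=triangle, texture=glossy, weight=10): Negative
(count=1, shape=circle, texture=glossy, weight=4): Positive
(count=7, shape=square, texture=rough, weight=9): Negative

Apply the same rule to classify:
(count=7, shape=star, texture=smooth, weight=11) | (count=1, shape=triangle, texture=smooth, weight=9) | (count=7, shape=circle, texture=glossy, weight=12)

Negative, Negative, Positive

All 'Positive' examples share one property — shape is circle — and every 'Negative' example lacks it.
(count=7, shape=star, texture=smooth, weight=11) → shape is star → Negative.
(count=1, shape=triangle, texture=smooth, weight=9) → shape is triangle → Negative.
(count=7, shape=circle, texture=glossy, weight=12) → shape is circle → Positive.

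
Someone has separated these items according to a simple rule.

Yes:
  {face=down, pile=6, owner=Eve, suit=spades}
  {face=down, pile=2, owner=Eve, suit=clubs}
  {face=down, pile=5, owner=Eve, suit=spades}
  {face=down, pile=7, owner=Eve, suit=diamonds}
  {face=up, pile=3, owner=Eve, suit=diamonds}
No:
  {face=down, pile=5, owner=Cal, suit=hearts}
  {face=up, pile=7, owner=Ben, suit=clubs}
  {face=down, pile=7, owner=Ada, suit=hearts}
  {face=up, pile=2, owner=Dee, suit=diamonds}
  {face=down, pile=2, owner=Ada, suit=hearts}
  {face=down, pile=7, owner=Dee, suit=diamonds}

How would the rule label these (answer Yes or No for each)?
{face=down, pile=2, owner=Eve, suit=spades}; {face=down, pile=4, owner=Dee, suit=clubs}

Yes, No

The distinguishing property — owner is Eve — holds for all the 'Yes' cases and none of the 'No' cases.
{face=down, pile=2, owner=Eve, suit=spades}: Yes (owner is Eve).
{face=down, pile=4, owner=Dee, suit=clubs}: No (owner is Dee).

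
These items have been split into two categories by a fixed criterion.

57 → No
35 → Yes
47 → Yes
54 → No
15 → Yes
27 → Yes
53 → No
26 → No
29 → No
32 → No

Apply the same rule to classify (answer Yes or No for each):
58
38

Checking candidate rules against both groups, what survives is: ≡ 3 (mod 4).
58 → 58 mod 4 = 2 → No.
38 → 38 mod 4 = 2 → No.

No, No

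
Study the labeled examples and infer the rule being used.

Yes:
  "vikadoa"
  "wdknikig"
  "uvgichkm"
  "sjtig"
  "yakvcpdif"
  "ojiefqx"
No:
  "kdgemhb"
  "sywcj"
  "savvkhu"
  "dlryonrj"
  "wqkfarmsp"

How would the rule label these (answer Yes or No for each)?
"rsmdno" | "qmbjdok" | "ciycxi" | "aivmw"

No, No, Yes, Yes

Looking at the examples, the only property every 'Yes' case has and every 'No' case lacks is: contains 'i'.
"rsmdno" — no 'i', hence No.
"qmbjdok" — no 'i', hence No.
"ciycxi" — has 'i', hence Yes.
"aivmw" — has 'i', hence Yes.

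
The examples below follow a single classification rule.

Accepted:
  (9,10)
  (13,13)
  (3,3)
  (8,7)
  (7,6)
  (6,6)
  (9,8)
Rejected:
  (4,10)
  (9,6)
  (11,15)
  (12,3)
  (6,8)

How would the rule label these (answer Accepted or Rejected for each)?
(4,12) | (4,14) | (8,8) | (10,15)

Rule: |first − second| ≤ 1. This holds for each 'Accepted' example and fails for each 'Rejected' one.
(4,12): |4−12| = 8 — doesn't match, so Rejected.
(4,14): |4−14| = 10 — doesn't match, so Rejected.
(8,8): |8−8| = 0 — matches, so Accepted.
(10,15): |10−15| = 5 — doesn't match, so Rejected.

Rejected, Rejected, Accepted, Rejected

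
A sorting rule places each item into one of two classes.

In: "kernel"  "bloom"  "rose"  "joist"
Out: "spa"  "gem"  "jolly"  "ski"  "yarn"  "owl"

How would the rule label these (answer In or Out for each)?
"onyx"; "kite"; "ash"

A rule that fits every label: has ≥ 2 vowels — true of each 'In' example, false of each 'Out' one.
"onyx" → 1 vowel → Out.
"kite" → 2 vowels → In.
"ash" → 1 vowel → Out.

Out, In, Out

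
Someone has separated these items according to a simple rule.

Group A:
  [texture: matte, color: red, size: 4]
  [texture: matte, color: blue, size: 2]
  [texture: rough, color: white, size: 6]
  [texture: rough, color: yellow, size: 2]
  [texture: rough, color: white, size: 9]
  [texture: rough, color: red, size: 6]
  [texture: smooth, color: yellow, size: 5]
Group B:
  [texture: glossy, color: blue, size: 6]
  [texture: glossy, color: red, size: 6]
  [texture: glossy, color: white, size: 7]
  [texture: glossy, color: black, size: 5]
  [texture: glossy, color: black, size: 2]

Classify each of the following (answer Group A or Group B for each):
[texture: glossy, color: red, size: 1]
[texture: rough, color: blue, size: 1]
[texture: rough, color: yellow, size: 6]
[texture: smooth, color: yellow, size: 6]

All 'Group A' examples share one property — texture is not glossy — and every 'Group B' example lacks it.
[texture: glossy, color: red, size: 1]: texture is glossy, does not fit → Group B. [texture: rough, color: blue, size: 1]: texture is rough, matches → Group A. [texture: rough, color: yellow, size: 6]: texture is rough, matches → Group A. [texture: smooth, color: yellow, size: 6]: texture is smooth, matches → Group A.

Group B, Group A, Group A, Group A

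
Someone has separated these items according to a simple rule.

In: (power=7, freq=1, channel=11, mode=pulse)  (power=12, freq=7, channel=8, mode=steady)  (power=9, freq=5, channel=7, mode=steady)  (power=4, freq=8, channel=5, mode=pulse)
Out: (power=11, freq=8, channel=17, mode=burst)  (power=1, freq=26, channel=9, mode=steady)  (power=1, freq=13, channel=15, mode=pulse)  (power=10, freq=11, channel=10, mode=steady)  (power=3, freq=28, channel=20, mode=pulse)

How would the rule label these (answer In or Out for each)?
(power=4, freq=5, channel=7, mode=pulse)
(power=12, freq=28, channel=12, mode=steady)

In, Out

The simplest hypothesis consistent with all the labels is: freq ≤ 8 AND channel ≤ 11.
In: (power=4, freq=5, channel=7, mode=pulse), since freq = 5, channel = 7.
Out: (power=12, freq=28, channel=12, mode=steady), since freq = 28, channel = 12.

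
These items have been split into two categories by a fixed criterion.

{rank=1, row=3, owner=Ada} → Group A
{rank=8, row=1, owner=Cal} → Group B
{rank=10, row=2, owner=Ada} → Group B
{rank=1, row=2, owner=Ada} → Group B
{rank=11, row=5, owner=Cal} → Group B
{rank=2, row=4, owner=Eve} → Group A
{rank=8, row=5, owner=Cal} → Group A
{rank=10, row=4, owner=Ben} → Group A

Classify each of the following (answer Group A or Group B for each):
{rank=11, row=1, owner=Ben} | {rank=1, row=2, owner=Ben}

The distinguishing property — rank ≤ 10 AND row ≥ 3 — holds for all the 'Group A' cases and none of the 'Group B' cases.
{rank=11, row=1, owner=Ben}: rank = 11, row = 1, lacks this property → Group B. {rank=1, row=2, owner=Ben}: rank = 1, row = 2, lacks this property → Group B.

Group B, Group B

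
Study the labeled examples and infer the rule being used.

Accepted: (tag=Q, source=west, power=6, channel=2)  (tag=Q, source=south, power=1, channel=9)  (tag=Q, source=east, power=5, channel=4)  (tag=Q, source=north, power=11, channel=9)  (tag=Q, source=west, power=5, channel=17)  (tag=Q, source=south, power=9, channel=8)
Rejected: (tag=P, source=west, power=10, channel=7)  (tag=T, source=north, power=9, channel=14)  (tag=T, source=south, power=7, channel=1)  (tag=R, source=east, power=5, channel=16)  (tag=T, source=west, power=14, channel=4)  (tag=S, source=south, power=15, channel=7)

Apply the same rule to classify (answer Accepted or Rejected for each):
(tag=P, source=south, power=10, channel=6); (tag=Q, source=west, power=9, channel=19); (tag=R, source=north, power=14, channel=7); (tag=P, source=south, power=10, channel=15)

Rejected, Accepted, Rejected, Rejected

'Accepted' ⟺ tag is Q.
(tag=P, source=south, power=10, channel=6) — tag is P, hence Rejected. (tag=Q, source=west, power=9, channel=19) — tag is Q, hence Accepted. (tag=R, source=north, power=14, channel=7) — tag is R, hence Rejected. (tag=P, source=south, power=10, channel=15) — tag is P, hence Rejected.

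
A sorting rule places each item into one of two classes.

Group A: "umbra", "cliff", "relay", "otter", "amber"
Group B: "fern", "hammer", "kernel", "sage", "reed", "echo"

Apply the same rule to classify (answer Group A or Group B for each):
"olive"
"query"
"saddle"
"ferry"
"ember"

The simplest hypothesis consistent with all the labels is: odd length.

Group A, Group A, Group B, Group A, Group A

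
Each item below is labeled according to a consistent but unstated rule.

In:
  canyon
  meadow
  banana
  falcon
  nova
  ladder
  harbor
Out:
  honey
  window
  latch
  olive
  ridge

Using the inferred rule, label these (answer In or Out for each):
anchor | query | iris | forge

A rule that fits every label: even length AND contains 'a' — true of each 'In' example, false of each 'Out' one.
anchor → length 6, has 'a' → In.
query → length 5, no 'a' → Out.
iris → length 4, no 'a' → Out.
forge → length 5, no 'a' → Out.

In, Out, Out, Out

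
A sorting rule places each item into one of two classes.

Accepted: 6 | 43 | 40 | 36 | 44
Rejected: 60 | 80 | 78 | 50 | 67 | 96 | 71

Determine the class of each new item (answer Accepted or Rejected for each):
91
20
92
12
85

'Accepted' ⟺ at most 44.
91: 91 > 44 — lacks this property, so Rejected. 20: 20 ≤ 44 — fits, so Accepted. 92: 92 > 44 — lacks this property, so Rejected. 12: 12 ≤ 44 — fits, so Accepted. 85: 85 > 44 — lacks this property, so Rejected.

Rejected, Accepted, Rejected, Accepted, Rejected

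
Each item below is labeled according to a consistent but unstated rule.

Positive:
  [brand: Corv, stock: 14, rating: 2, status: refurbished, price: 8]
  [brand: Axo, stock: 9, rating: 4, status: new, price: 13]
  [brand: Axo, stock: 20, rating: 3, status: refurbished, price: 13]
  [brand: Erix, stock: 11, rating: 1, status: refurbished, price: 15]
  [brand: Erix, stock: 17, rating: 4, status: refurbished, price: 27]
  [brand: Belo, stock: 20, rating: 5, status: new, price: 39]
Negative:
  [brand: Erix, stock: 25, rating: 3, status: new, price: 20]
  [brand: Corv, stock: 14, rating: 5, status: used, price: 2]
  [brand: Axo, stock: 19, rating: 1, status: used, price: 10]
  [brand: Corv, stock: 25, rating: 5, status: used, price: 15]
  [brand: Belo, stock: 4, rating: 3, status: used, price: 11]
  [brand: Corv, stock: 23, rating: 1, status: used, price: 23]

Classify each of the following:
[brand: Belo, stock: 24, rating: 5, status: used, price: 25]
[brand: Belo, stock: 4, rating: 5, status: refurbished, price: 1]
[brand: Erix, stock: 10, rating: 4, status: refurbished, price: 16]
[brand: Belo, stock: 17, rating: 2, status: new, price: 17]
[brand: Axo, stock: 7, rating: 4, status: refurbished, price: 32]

Negative, Positive, Positive, Positive, Positive

Every 'Positive' example satisfies: status is not used AND stock ≤ 20. None of the 'Negative' examples do.
[brand: Belo, stock: 24, rating: 5, status: used, price: 25]: status is used, stock = 24 — does not fit, so Negative. [brand: Belo, stock: 4, rating: 5, status: refurbished, price: 1]: status is refurbished, stock = 4 — has this property, so Positive. [brand: Erix, stock: 10, rating: 4, status: refurbished, price: 16]: status is refurbished, stock = 10 — has this property, so Positive. [brand: Belo, stock: 17, rating: 2, status: new, price: 17]: status is new, stock = 17 — has this property, so Positive. [brand: Axo, stock: 7, rating: 4, status: refurbished, price: 32]: status is refurbished, stock = 7 — has this property, so Positive.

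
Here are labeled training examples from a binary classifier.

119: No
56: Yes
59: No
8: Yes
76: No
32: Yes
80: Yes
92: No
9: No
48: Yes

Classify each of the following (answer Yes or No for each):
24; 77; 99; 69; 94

Yes, No, No, No, No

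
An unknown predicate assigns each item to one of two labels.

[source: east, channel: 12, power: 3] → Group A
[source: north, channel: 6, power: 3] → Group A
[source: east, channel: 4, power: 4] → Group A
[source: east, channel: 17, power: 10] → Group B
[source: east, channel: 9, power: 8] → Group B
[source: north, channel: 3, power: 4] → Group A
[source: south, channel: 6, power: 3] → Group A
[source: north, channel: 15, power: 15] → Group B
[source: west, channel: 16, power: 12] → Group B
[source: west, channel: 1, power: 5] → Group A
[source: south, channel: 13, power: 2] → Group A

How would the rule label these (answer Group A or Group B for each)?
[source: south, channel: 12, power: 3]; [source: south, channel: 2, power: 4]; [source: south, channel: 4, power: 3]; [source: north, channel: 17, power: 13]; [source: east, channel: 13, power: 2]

Group A, Group A, Group A, Group B, Group A

The common property of the 'Group A' items is: power ≤ 5. No 'Group B' item has it.
[source: south, channel: 12, power: 3]: Group A (power = 3). [source: south, channel: 2, power: 4]: Group A (power = 4). [source: south, channel: 4, power: 3]: Group A (power = 3). [source: north, channel: 17, power: 13]: Group B (power = 13). [source: east, channel: 13, power: 2]: Group A (power = 2).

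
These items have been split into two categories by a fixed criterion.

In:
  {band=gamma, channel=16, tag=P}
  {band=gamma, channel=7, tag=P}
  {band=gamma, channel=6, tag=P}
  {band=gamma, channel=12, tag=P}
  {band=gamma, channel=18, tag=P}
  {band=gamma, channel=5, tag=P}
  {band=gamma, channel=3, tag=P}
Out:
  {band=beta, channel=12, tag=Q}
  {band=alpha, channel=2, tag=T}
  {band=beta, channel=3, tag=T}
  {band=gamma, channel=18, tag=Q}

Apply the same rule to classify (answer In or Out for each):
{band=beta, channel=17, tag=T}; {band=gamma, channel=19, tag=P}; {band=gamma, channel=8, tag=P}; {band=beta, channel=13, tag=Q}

Checking candidate rules against both groups, what survives is: tag is P.
Out: {band=beta, channel=17, tag=T}, since tag is T.
In: {band=gamma, channel=19, tag=P}, since tag is P.
In: {band=gamma, channel=8, tag=P}, since tag is P.
Out: {band=beta, channel=13, tag=Q}, since tag is Q.

Out, In, In, Out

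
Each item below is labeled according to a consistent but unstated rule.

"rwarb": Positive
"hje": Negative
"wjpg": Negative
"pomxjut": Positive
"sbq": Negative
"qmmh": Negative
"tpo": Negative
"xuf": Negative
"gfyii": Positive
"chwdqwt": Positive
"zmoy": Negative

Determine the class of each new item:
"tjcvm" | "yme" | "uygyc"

Positive, Negative, Positive

One predicate separates the groups cleanly: length ≥ 5.
"tjcvm": length 5, passes → Positive. "yme": length 3, fails this test → Negative. "uygyc": length 5, passes → Positive.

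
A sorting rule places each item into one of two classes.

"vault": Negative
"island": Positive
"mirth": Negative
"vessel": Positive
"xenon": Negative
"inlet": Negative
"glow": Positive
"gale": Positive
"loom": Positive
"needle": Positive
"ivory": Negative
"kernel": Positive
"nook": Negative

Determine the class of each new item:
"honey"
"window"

The simplest hypothesis consistent with all the labels is: even length AND contains 'l'.
"honey" — length 5, no 'l', hence Negative. "window" — length 6, no 'l', hence Negative.

Negative, Negative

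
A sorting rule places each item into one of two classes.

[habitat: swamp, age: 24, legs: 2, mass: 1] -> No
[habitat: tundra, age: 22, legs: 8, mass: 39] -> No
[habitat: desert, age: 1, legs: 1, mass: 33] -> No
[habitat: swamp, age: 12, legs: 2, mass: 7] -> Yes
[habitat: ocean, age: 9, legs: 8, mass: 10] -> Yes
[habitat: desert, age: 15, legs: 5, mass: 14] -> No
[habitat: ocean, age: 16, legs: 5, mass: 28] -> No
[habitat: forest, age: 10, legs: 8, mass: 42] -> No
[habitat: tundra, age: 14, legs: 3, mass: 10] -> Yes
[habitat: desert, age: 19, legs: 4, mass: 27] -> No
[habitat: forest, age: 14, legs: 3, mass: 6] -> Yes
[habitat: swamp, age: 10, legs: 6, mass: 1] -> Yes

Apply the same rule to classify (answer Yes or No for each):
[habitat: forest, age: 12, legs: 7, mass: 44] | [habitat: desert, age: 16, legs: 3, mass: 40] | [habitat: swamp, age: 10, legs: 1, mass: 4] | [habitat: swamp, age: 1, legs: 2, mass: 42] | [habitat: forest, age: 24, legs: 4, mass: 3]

Every 'Yes' example satisfies: mass ≤ 10 AND age ≤ 14. None of the 'No' examples do.
[habitat: forest, age: 12, legs: 7, mass: 44]: mass = 44, age = 12, does not fit → No. [habitat: desert, age: 16, legs: 3, mass: 40]: mass = 40, age = 16, does not fit → No. [habitat: swamp, age: 10, legs: 1, mass: 4]: mass = 4, age = 10, passes → Yes. [habitat: swamp, age: 1, legs: 2, mass: 42]: mass = 42, age = 1, does not fit → No. [habitat: forest, age: 24, legs: 4, mass: 3]: mass = 3, age = 24, does not fit → No.

No, No, Yes, No, No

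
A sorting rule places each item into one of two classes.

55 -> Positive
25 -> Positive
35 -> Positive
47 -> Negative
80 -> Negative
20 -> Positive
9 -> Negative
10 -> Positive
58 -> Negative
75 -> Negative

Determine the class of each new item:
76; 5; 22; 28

The simplest hypothesis consistent with all the labels is: multiple of 5 AND at most 55.
76 — 76 = 5·15 + 1, 76 > 55, hence Negative.
5 — 5 = 5·1, 5 ≤ 55, hence Positive.
22 — 22 = 5·4 + 2, 22 ≤ 55, hence Negative.
28 — 28 = 5·5 + 3, 28 ≤ 55, hence Negative.

Negative, Positive, Negative, Negative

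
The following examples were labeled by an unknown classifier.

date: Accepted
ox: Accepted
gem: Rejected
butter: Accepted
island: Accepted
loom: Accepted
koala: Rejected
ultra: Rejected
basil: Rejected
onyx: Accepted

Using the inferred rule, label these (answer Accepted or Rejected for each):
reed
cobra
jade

A rule that fits every label: even length — true of each 'Accepted' example, false of each 'Rejected' one.
reed: Accepted (length 4).
cobra: Rejected (length 5).
jade: Accepted (length 4).

Accepted, Rejected, Accepted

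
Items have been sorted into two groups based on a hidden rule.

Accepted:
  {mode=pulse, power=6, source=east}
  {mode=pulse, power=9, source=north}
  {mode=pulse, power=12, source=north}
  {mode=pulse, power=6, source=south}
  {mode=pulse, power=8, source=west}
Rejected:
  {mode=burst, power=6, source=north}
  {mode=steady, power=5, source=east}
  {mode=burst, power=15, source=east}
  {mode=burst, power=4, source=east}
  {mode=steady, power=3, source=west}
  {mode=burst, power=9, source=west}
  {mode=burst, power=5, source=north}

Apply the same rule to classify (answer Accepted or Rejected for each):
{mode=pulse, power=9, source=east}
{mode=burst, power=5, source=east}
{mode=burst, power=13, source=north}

All 'Accepted' examples share one property — mode is pulse — and every 'Rejected' example lacks it.
{mode=pulse, power=9, source=east} — mode is pulse, hence Accepted. {mode=burst, power=5, source=east} — mode is burst, hence Rejected. {mode=burst, power=13, source=north} — mode is burst, hence Rejected.

Accepted, Rejected, Rejected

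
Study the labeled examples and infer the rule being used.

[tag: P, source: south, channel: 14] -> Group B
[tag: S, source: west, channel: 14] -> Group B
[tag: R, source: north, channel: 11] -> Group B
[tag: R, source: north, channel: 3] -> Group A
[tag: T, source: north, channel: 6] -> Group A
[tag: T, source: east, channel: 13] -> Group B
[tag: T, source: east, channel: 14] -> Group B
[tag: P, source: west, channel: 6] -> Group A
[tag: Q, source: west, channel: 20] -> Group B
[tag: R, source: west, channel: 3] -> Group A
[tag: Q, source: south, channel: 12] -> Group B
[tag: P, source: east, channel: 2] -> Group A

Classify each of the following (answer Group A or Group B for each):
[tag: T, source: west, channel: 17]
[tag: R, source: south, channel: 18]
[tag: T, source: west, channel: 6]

Group B, Group B, Group A

The rule appears to be: channel ≤ 6.
[tag: T, source: west, channel: 17]: channel = 17, lacks this property → Group B.
[tag: R, source: south, channel: 18]: channel = 18, lacks this property → Group B.
[tag: T, source: west, channel: 6]: channel = 6, fits → Group A.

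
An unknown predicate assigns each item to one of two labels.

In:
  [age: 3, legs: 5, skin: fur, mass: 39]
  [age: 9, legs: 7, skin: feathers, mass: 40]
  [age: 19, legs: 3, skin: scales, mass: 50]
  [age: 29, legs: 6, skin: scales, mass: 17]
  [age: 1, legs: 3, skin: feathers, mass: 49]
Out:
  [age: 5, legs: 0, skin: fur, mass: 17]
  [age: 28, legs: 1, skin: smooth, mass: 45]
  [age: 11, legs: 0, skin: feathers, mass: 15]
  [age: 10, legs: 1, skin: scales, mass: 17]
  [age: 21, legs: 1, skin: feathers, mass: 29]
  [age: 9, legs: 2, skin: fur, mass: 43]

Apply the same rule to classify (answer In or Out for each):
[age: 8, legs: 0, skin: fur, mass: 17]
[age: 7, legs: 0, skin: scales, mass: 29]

Out, Out

Every 'In' example satisfies: legs ≥ 3. None of the 'Out' examples do.
[age: 8, legs: 0, skin: fur, mass: 17]: legs = 0, does not pass → Out.
[age: 7, legs: 0, skin: scales, mass: 29]: legs = 0, does not pass → Out.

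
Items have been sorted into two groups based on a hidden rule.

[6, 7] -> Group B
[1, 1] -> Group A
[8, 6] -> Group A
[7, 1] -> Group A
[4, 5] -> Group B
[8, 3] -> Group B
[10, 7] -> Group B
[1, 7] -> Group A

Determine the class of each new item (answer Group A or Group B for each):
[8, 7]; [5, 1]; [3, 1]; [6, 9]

Comparing the two groups points to one rule — sum is even.
[8, 7] — 8+7 = 15, hence Group B. [5, 1] — 5+1 = 6, hence Group A. [3, 1] — 3+1 = 4, hence Group A. [6, 9] — 6+9 = 15, hence Group B.

Group B, Group A, Group A, Group B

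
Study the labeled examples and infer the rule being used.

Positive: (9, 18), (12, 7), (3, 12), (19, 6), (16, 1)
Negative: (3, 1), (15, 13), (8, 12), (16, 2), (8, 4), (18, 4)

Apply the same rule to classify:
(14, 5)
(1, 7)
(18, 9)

Positive, Negative, Positive

A rule that fits every label: sum is odd — true of each 'Positive' example, false of each 'Negative' one.
(14, 5): 14+5 = 19 — satisfies this, so Positive. (1, 7): 1+7 = 8 — doesn't qualify, so Negative. (18, 9): 18+9 = 27 — satisfies this, so Positive.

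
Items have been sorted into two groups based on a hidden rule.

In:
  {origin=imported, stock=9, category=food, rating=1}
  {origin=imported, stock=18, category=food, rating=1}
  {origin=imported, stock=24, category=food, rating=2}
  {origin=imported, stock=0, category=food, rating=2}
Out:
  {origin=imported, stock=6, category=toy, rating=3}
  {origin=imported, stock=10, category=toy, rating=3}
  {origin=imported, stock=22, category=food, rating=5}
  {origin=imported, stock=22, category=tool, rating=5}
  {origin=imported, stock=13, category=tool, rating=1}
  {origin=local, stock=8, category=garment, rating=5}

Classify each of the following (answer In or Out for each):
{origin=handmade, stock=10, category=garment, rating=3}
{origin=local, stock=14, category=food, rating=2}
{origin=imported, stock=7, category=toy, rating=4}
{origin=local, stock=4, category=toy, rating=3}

Out, In, Out, Out

The rule appears to be: category is food AND rating ≤ 2.
{origin=handmade, stock=10, category=garment, rating=3} — category is garment, rating = 3, hence Out.
{origin=local, stock=14, category=food, rating=2} — category is food, rating = 2, hence In.
{origin=imported, stock=7, category=toy, rating=4} — category is toy, rating = 4, hence Out.
{origin=local, stock=4, category=toy, rating=3} — category is toy, rating = 3, hence Out.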